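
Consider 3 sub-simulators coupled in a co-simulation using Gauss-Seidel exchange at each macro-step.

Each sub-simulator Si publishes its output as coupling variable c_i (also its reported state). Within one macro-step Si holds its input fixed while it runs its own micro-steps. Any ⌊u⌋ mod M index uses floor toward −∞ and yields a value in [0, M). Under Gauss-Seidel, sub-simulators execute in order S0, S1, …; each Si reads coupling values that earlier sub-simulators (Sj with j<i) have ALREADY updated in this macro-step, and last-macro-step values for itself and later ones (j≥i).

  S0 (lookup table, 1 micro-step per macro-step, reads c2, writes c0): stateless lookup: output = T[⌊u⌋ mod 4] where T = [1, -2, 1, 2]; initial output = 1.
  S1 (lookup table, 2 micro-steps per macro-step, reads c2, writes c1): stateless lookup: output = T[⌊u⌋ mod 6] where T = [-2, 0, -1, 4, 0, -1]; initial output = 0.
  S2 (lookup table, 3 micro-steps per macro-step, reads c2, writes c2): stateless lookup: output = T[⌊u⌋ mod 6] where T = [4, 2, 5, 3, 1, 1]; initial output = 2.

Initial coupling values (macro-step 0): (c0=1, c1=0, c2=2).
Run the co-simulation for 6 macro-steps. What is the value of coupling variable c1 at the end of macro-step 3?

c1 at macro-step 3 = 0

macro 1: S0 reads c2=2 → after 1×micro: 1; S1 reads c2=2 → after 2×micro: -1; S2 reads c2=2 → after 3×micro: 5 ⇒ (c0=1, c1=-1, c2=5)
macro 2: S0 reads c2=5 → after 1×micro: -2; S1 reads c2=5 → after 2×micro: -1; S2 reads c2=5 → after 3×micro: 1 ⇒ (c0=-2, c1=-1, c2=1)
macro 3: S0 reads c2=1 → after 1×micro: -2; S1 reads c2=1 → after 2×micro: 0; S2 reads c2=1 → after 3×micro: 2 ⇒ (c0=-2, c1=0, c2=2)
macro 4: S0 reads c2=2 → after 1×micro: 1; S1 reads c2=2 → after 2×micro: -1; S2 reads c2=2 → after 3×micro: 5 ⇒ (c0=1, c1=-1, c2=5)
macro 5: S0 reads c2=5 → after 1×micro: -2; S1 reads c2=5 → after 2×micro: -1; S2 reads c2=5 → after 3×micro: 1 ⇒ (c0=-2, c1=-1, c2=1)
macro 6: S0 reads c2=1 → after 1×micro: -2; S1 reads c2=1 → after 2×micro: 0; S2 reads c2=1 → after 3×micro: 2 ⇒ (c0=-2, c1=0, c2=2)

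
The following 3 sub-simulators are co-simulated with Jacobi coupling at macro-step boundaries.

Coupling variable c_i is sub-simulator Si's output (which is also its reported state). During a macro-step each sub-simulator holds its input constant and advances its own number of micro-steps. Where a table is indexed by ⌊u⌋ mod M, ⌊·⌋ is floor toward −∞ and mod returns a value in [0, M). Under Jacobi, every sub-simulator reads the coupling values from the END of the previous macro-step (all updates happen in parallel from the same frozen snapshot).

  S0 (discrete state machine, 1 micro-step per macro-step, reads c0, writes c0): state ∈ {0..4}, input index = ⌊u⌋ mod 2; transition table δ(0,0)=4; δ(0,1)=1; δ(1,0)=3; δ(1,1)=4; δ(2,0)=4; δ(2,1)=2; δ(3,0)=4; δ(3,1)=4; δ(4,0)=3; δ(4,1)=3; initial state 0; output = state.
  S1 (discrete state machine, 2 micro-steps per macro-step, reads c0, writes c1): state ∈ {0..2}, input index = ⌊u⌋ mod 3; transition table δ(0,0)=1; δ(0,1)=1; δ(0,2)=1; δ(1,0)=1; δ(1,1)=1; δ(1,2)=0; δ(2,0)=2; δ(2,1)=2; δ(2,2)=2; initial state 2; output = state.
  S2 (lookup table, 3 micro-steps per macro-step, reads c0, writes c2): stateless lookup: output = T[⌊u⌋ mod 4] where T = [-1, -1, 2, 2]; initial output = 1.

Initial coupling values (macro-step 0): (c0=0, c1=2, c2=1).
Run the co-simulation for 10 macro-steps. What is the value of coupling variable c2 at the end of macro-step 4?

macro 1: S0 reads c0=0 → after 1×micro: 4; S1 reads c0=0 → after 2×micro: 2; S2 reads c0=0 → after 3×micro: -1 ⇒ (c0=4, c1=2, c2=-1)
macro 2: S0 reads c0=4 → after 1×micro: 3; S1 reads c0=4 → after 2×micro: 2; S2 reads c0=4 → after 3×micro: -1 ⇒ (c0=3, c1=2, c2=-1)
macro 3: S0 reads c0=3 → after 1×micro: 4; S1 reads c0=3 → after 2×micro: 2; S2 reads c0=3 → after 3×micro: 2 ⇒ (c0=4, c1=2, c2=2)
macro 4: S0 reads c0=4 → after 1×micro: 3; S1 reads c0=4 → after 2×micro: 2; S2 reads c0=4 → after 3×micro: -1 ⇒ (c0=3, c1=2, c2=-1)
macro 5: S0 reads c0=3 → after 1×micro: 4; S1 reads c0=3 → after 2×micro: 2; S2 reads c0=3 → after 3×micro: 2 ⇒ (c0=4, c1=2, c2=2)
macro 6: S0 reads c0=4 → after 1×micro: 3; S1 reads c0=4 → after 2×micro: 2; S2 reads c0=4 → after 3×micro: -1 ⇒ (c0=3, c1=2, c2=-1)
macro 7: S0 reads c0=3 → after 1×micro: 4; S1 reads c0=3 → after 2×micro: 2; S2 reads c0=3 → after 3×micro: 2 ⇒ (c0=4, c1=2, c2=2)
macro 8: S0 reads c0=4 → after 1×micro: 3; S1 reads c0=4 → after 2×micro: 2; S2 reads c0=4 → after 3×micro: -1 ⇒ (c0=3, c1=2, c2=-1)
macro 9: S0 reads c0=3 → after 1×micro: 4; S1 reads c0=3 → after 2×micro: 2; S2 reads c0=3 → after 3×micro: 2 ⇒ (c0=4, c1=2, c2=2)
macro 10: S0 reads c0=4 → after 1×micro: 3; S1 reads c0=4 → after 2×micro: 2; S2 reads c0=4 → after 3×micro: -1 ⇒ (c0=3, c1=2, c2=-1)

c2 at macro-step 4 = -1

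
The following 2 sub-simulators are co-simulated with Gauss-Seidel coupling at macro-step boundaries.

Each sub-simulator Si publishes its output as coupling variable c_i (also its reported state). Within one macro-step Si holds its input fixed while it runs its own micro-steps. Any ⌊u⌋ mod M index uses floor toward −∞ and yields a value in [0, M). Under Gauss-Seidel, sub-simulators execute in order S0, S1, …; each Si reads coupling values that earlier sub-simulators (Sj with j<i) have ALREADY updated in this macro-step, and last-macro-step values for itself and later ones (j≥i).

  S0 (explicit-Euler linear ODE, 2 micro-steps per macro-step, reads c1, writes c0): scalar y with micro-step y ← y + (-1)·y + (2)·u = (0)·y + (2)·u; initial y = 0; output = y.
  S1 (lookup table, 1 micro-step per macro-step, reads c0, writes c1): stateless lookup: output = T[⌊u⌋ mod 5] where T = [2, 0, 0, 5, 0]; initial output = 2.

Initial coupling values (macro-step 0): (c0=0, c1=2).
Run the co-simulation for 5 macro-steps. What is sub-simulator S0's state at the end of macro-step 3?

macro 1: S0 reads c1=2 → after 2×micro: 4; S1 reads c0=4 → after 1×micro: 0 ⇒ (c0=4, c1=0)
macro 2: S0 reads c1=0 → after 2×micro: 0; S1 reads c0=0 → after 1×micro: 2 ⇒ (c0=0, c1=2)
macro 3: S0 reads c1=2 → after 2×micro: 4; S1 reads c0=4 → after 1×micro: 0 ⇒ (c0=4, c1=0)
macro 4: S0 reads c1=0 → after 2×micro: 0; S1 reads c0=0 → after 1×micro: 2 ⇒ (c0=0, c1=2)
macro 5: S0 reads c1=2 → after 2×micro: 4; S1 reads c0=4 → after 1×micro: 0 ⇒ (c0=4, c1=0)

S0 state at macro-step 3 = 4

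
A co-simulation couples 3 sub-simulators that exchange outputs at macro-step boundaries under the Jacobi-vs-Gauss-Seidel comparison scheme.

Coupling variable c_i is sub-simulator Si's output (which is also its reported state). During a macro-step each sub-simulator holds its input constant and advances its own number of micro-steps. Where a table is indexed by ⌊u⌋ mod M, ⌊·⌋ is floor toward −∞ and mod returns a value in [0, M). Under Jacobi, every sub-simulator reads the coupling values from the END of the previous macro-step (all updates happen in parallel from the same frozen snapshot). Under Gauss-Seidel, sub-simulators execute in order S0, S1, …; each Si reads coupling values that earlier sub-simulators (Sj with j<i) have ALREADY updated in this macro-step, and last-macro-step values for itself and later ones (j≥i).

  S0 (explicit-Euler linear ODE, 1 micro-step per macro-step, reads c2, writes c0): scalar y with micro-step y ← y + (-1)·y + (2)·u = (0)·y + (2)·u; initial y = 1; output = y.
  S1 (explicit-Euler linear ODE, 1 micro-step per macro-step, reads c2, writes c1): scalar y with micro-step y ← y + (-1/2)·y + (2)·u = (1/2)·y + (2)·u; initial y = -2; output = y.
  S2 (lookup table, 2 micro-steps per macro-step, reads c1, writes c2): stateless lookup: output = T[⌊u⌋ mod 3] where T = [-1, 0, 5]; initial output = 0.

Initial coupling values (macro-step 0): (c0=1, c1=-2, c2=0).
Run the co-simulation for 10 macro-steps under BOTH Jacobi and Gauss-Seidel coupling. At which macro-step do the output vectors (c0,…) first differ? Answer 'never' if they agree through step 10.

[Jacobi] macro 1: S0 reads c2=0 → after 1×micro: 0; S1 reads c2=0 → after 1×micro: -1; S2 reads c1=-2 → after 2×micro: 0 ⇒ (c0=0, c1=-1, c2=0)
[Jacobi] macro 2: S0 reads c2=0 → after 1×micro: 0; S1 reads c2=0 → after 1×micro: -1/2; S2 reads c1=-1 → after 2×micro: 5 ⇒ (c0=0, c1=-1/2, c2=5)
[Jacobi] macro 3: S0 reads c2=5 → after 1×micro: 10; S1 reads c2=5 → after 1×micro: 39/4; S2 reads c1=-1/2 → after 2×micro: 5 ⇒ (c0=10, c1=39/4, c2=5)
[Jacobi] macro 4: S0 reads c2=5 → after 1×micro: 10; S1 reads c2=5 → after 1×micro: 119/8; S2 reads c1=39/4 → after 2×micro: -1 ⇒ (c0=10, c1=119/8, c2=-1)
[Jacobi] macro 5: S0 reads c2=-1 → after 1×micro: -2; S1 reads c2=-1 → after 1×micro: 87/16; S2 reads c1=119/8 → after 2×micro: 5 ⇒ (c0=-2, c1=87/16, c2=5)
[Jacobi] macro 6: S0 reads c2=5 → after 1×micro: 10; S1 reads c2=5 → after 1×micro: 407/32; S2 reads c1=87/16 → after 2×micro: 5 ⇒ (c0=10, c1=407/32, c2=5)
[Jacobi] macro 7: S0 reads c2=5 → after 1×micro: 10; S1 reads c2=5 → after 1×micro: 1047/64; S2 reads c1=407/32 → after 2×micro: -1 ⇒ (c0=10, c1=1047/64, c2=-1)
[Jacobi] macro 8: S0 reads c2=-1 → after 1×micro: -2; S1 reads c2=-1 → after 1×micro: 791/128; S2 reads c1=1047/64 → after 2×micro: 0 ⇒ (c0=-2, c1=791/128, c2=0)
[Jacobi] macro 9: S0 reads c2=0 → after 1×micro: 0; S1 reads c2=0 → after 1×micro: 791/256; S2 reads c1=791/128 → after 2×micro: -1 ⇒ (c0=0, c1=791/256, c2=-1)
[Jacobi] macro 10: S0 reads c2=-1 → after 1×micro: -2; S1 reads c2=-1 → after 1×micro: -233/512; S2 reads c1=791/256 → after 2×micro: -1 ⇒ (c0=-2, c1=-233/512, c2=-1)
[Gauss-Seidel] macro 1: S0 reads c2=0 → after 1×micro: 0; S1 reads c2=0 → after 1×micro: -1; S2 reads c1=-1 → after 2×micro: 5 ⇒ (c0=0, c1=-1, c2=5)
[Gauss-Seidel] macro 2: S0 reads c2=5 → after 1×micro: 10; S1 reads c2=5 → after 1×micro: 19/2; S2 reads c1=19/2 → after 2×micro: -1 ⇒ (c0=10, c1=19/2, c2=-1)
[Gauss-Seidel] macro 3: S0 reads c2=-1 → after 1×micro: -2; S1 reads c2=-1 → after 1×micro: 11/4; S2 reads c1=11/4 → after 2×micro: 5 ⇒ (c0=-2, c1=11/4, c2=5)
[Gauss-Seidel] macro 4: S0 reads c2=5 → after 1×micro: 10; S1 reads c2=5 → after 1×micro: 91/8; S2 reads c1=91/8 → after 2×micro: 5 ⇒ (c0=10, c1=91/8, c2=5)
[Gauss-Seidel] macro 5: S0 reads c2=5 → after 1×micro: 10; S1 reads c2=5 → after 1×micro: 251/16; S2 reads c1=251/16 → after 2×micro: -1 ⇒ (c0=10, c1=251/16, c2=-1)
[Gauss-Seidel] macro 6: S0 reads c2=-1 → after 1×micro: -2; S1 reads c2=-1 → after 1×micro: 187/32; S2 reads c1=187/32 → after 2×micro: 5 ⇒ (c0=-2, c1=187/32, c2=5)
[Gauss-Seidel] macro 7: S0 reads c2=5 → after 1×micro: 10; S1 reads c2=5 → after 1×micro: 827/64; S2 reads c1=827/64 → after 2×micro: -1 ⇒ (c0=10, c1=827/64, c2=-1)
[Gauss-Seidel] macro 8: S0 reads c2=-1 → after 1×micro: -2; S1 reads c2=-1 → after 1×micro: 571/128; S2 reads c1=571/128 → after 2×micro: 0 ⇒ (c0=-2, c1=571/128, c2=0)
[Gauss-Seidel] macro 9: S0 reads c2=0 → after 1×micro: 0; S1 reads c2=0 → after 1×micro: 571/256; S2 reads c1=571/256 → after 2×micro: 5 ⇒ (c0=0, c1=571/256, c2=5)
[Gauss-Seidel] macro 10: S0 reads c2=5 → after 1×micro: 10; S1 reads c2=5 → after 1×micro: 5691/512; S2 reads c1=5691/512 → after 2×micro: 5 ⇒ (c0=10, c1=5691/512, c2=5)

first divergence at macro-step: 1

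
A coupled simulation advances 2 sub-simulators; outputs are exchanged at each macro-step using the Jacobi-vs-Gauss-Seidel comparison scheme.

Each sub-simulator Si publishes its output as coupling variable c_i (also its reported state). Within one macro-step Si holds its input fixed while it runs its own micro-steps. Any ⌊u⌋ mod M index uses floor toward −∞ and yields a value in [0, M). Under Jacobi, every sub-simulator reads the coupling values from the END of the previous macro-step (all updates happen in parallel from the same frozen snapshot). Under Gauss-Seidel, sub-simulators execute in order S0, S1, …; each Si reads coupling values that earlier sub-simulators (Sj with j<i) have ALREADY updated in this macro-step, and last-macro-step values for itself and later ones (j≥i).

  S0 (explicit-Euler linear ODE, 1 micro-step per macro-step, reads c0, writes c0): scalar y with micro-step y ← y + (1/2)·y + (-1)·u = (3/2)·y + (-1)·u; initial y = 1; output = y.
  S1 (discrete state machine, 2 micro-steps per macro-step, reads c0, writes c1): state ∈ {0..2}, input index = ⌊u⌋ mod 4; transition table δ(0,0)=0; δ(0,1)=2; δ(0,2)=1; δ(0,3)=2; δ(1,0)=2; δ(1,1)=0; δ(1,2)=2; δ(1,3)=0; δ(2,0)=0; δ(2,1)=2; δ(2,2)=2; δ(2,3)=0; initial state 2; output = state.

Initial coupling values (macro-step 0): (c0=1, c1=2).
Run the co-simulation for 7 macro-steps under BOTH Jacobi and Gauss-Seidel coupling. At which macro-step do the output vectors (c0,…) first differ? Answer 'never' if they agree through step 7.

first divergence at macro-step: 1

[Jacobi] macro 1: S0 reads c0=1 → after 1×micro: 1/2; S1 reads c0=1 → after 2×micro: 2 ⇒ (c0=1/2, c1=2)
[Jacobi] macro 2: S0 reads c0=1/2 → after 1×micro: 1/4; S1 reads c0=1/2 → after 2×micro: 0 ⇒ (c0=1/4, c1=0)
[Jacobi] macro 3: S0 reads c0=1/4 → after 1×micro: 1/8; S1 reads c0=1/4 → after 2×micro: 0 ⇒ (c0=1/8, c1=0)
[Jacobi] macro 4: S0 reads c0=1/8 → after 1×micro: 1/16; S1 reads c0=1/8 → after 2×micro: 0 ⇒ (c0=1/16, c1=0)
[Jacobi] macro 5: S0 reads c0=1/16 → after 1×micro: 1/32; S1 reads c0=1/16 → after 2×micro: 0 ⇒ (c0=1/32, c1=0)
[Jacobi] macro 6: S0 reads c0=1/32 → after 1×micro: 1/64; S1 reads c0=1/32 → after 2×micro: 0 ⇒ (c0=1/64, c1=0)
[Jacobi] macro 7: S0 reads c0=1/64 → after 1×micro: 1/128; S1 reads c0=1/64 → after 2×micro: 0 ⇒ (c0=1/128, c1=0)
[Gauss-Seidel] macro 1: S0 reads c0=1 → after 1×micro: 1/2; S1 reads c0=1/2 → after 2×micro: 0 ⇒ (c0=1/2, c1=0)
[Gauss-Seidel] macro 2: S0 reads c0=1/2 → after 1×micro: 1/4; S1 reads c0=1/4 → after 2×micro: 0 ⇒ (c0=1/4, c1=0)
[Gauss-Seidel] macro 3: S0 reads c0=1/4 → after 1×micro: 1/8; S1 reads c0=1/8 → after 2×micro: 0 ⇒ (c0=1/8, c1=0)
[Gauss-Seidel] macro 4: S0 reads c0=1/8 → after 1×micro: 1/16; S1 reads c0=1/16 → after 2×micro: 0 ⇒ (c0=1/16, c1=0)
[Gauss-Seidel] macro 5: S0 reads c0=1/16 → after 1×micro: 1/32; S1 reads c0=1/32 → after 2×micro: 0 ⇒ (c0=1/32, c1=0)
[Gauss-Seidel] macro 6: S0 reads c0=1/32 → after 1×micro: 1/64; S1 reads c0=1/64 → after 2×micro: 0 ⇒ (c0=1/64, c1=0)
[Gauss-Seidel] macro 7: S0 reads c0=1/64 → after 1×micro: 1/128; S1 reads c0=1/128 → after 2×micro: 0 ⇒ (c0=1/128, c1=0)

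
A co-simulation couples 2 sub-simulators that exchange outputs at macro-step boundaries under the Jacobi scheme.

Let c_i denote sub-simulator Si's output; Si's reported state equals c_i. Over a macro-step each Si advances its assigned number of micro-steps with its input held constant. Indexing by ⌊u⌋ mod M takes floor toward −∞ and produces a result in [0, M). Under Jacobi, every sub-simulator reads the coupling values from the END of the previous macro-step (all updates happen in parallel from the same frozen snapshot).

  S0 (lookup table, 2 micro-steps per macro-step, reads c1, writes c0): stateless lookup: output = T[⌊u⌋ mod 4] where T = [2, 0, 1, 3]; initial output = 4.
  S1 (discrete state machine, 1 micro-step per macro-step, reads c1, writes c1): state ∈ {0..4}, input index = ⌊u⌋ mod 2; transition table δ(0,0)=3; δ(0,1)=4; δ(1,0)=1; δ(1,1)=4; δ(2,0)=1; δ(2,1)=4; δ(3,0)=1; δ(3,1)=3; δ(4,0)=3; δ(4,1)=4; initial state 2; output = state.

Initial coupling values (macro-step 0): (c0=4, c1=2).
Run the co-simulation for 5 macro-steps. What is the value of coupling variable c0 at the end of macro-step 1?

c0 at macro-step 1 = 1

macro 1: S0 reads c1=2 → after 2×micro: 1; S1 reads c1=2 → after 1×micro: 1 ⇒ (c0=1, c1=1)
macro 2: S0 reads c1=1 → after 2×micro: 0; S1 reads c1=1 → after 1×micro: 4 ⇒ (c0=0, c1=4)
macro 3: S0 reads c1=4 → after 2×micro: 2; S1 reads c1=4 → after 1×micro: 3 ⇒ (c0=2, c1=3)
macro 4: S0 reads c1=3 → after 2×micro: 3; S1 reads c1=3 → after 1×micro: 3 ⇒ (c0=3, c1=3)
macro 5: S0 reads c1=3 → after 2×micro: 3; S1 reads c1=3 → after 1×micro: 3 ⇒ (c0=3, c1=3)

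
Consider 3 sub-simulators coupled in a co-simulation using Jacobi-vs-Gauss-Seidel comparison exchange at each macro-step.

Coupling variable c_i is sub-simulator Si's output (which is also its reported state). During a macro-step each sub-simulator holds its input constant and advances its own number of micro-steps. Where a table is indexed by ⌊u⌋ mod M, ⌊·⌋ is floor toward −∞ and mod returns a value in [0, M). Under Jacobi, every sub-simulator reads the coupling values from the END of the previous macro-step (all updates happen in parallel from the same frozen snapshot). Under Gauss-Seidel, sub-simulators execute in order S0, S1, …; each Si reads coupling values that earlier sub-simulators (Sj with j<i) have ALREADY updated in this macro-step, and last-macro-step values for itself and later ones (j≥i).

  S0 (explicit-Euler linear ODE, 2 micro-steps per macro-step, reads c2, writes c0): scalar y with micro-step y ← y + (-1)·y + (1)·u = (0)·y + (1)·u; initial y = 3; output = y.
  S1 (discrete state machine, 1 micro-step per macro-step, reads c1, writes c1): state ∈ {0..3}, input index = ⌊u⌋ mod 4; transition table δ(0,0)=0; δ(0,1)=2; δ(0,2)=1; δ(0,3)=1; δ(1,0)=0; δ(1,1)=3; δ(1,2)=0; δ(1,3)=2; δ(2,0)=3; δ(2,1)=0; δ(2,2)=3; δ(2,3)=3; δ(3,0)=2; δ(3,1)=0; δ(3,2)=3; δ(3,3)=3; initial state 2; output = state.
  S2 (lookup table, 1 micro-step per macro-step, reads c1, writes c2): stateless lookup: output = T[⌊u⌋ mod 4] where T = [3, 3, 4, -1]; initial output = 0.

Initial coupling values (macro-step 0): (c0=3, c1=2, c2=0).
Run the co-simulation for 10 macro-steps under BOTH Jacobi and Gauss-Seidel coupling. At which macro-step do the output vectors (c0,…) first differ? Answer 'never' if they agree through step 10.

first divergence at macro-step: 1

[Jacobi] macro 1: S0 reads c2=0 → after 2×micro: 0; S1 reads c1=2 → after 1×micro: 3; S2 reads c1=2 → after 1×micro: 4 ⇒ (c0=0, c1=3, c2=4)
[Jacobi] macro 2: S0 reads c2=4 → after 2×micro: 4; S1 reads c1=3 → after 1×micro: 3; S2 reads c1=3 → after 1×micro: -1 ⇒ (c0=4, c1=3, c2=-1)
[Jacobi] macro 3: S0 reads c2=-1 → after 2×micro: -1; S1 reads c1=3 → after 1×micro: 3; S2 reads c1=3 → after 1×micro: -1 ⇒ (c0=-1, c1=3, c2=-1)
[Jacobi] macro 4: S0 reads c2=-1 → after 2×micro: -1; S1 reads c1=3 → after 1×micro: 3; S2 reads c1=3 → after 1×micro: -1 ⇒ (c0=-1, c1=3, c2=-1)
[Jacobi] macro 5: S0 reads c2=-1 → after 2×micro: -1; S1 reads c1=3 → after 1×micro: 3; S2 reads c1=3 → after 1×micro: -1 ⇒ (c0=-1, c1=3, c2=-1)
[Jacobi] macro 6: S0 reads c2=-1 → after 2×micro: -1; S1 reads c1=3 → after 1×micro: 3; S2 reads c1=3 → after 1×micro: -1 ⇒ (c0=-1, c1=3, c2=-1)
[Jacobi] macro 7: S0 reads c2=-1 → after 2×micro: -1; S1 reads c1=3 → after 1×micro: 3; S2 reads c1=3 → after 1×micro: -1 ⇒ (c0=-1, c1=3, c2=-1)
[Jacobi] macro 8: S0 reads c2=-1 → after 2×micro: -1; S1 reads c1=3 → after 1×micro: 3; S2 reads c1=3 → after 1×micro: -1 ⇒ (c0=-1, c1=3, c2=-1)
[Jacobi] macro 9: S0 reads c2=-1 → after 2×micro: -1; S1 reads c1=3 → after 1×micro: 3; S2 reads c1=3 → after 1×micro: -1 ⇒ (c0=-1, c1=3, c2=-1)
[Jacobi] macro 10: S0 reads c2=-1 → after 2×micro: -1; S1 reads c1=3 → after 1×micro: 3; S2 reads c1=3 → after 1×micro: -1 ⇒ (c0=-1, c1=3, c2=-1)
[Gauss-Seidel] macro 1: S0 reads c2=0 → after 2×micro: 0; S1 reads c1=2 → after 1×micro: 3; S2 reads c1=3 → after 1×micro: -1 ⇒ (c0=0, c1=3, c2=-1)
[Gauss-Seidel] macro 2: S0 reads c2=-1 → after 2×micro: -1; S1 reads c1=3 → after 1×micro: 3; S2 reads c1=3 → after 1×micro: -1 ⇒ (c0=-1, c1=3, c2=-1)
[Gauss-Seidel] macro 3: S0 reads c2=-1 → after 2×micro: -1; S1 reads c1=3 → after 1×micro: 3; S2 reads c1=3 → after 1×micro: -1 ⇒ (c0=-1, c1=3, c2=-1)
[Gauss-Seidel] macro 4: S0 reads c2=-1 → after 2×micro: -1; S1 reads c1=3 → after 1×micro: 3; S2 reads c1=3 → after 1×micro: -1 ⇒ (c0=-1, c1=3, c2=-1)
[Gauss-Seidel] macro 5: S0 reads c2=-1 → after 2×micro: -1; S1 reads c1=3 → after 1×micro: 3; S2 reads c1=3 → after 1×micro: -1 ⇒ (c0=-1, c1=3, c2=-1)
[Gauss-Seidel] macro 6: S0 reads c2=-1 → after 2×micro: -1; S1 reads c1=3 → after 1×micro: 3; S2 reads c1=3 → after 1×micro: -1 ⇒ (c0=-1, c1=3, c2=-1)
[Gauss-Seidel] macro 7: S0 reads c2=-1 → after 2×micro: -1; S1 reads c1=3 → after 1×micro: 3; S2 reads c1=3 → after 1×micro: -1 ⇒ (c0=-1, c1=3, c2=-1)
[Gauss-Seidel] macro 8: S0 reads c2=-1 → after 2×micro: -1; S1 reads c1=3 → after 1×micro: 3; S2 reads c1=3 → after 1×micro: -1 ⇒ (c0=-1, c1=3, c2=-1)
[Gauss-Seidel] macro 9: S0 reads c2=-1 → after 2×micro: -1; S1 reads c1=3 → after 1×micro: 3; S2 reads c1=3 → after 1×micro: -1 ⇒ (c0=-1, c1=3, c2=-1)
[Gauss-Seidel] macro 10: S0 reads c2=-1 → after 2×micro: -1; S1 reads c1=3 → after 1×micro: 3; S2 reads c1=3 → after 1×micro: -1 ⇒ (c0=-1, c1=3, c2=-1)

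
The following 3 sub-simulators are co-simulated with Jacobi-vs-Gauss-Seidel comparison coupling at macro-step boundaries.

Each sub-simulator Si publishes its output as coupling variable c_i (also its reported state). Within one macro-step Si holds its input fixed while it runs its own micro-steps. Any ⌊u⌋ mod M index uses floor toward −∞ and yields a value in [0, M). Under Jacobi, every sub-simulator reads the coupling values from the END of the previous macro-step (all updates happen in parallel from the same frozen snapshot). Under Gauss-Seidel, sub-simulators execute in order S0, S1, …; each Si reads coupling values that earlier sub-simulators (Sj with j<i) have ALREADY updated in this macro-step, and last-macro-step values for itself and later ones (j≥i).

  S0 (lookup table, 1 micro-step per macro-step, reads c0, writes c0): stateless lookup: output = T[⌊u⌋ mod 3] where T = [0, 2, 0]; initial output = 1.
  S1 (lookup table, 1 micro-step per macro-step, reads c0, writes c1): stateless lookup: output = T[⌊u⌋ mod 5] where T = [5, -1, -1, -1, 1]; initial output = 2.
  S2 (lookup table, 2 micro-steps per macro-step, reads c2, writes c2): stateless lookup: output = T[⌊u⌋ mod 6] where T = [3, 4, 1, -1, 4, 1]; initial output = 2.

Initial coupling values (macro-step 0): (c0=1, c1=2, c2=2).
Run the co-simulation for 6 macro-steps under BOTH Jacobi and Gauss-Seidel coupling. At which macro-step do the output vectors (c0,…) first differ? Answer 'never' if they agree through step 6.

first divergence at macro-step: 2

[Jacobi] macro 1: S0 reads c0=1 → after 1×micro: 2; S1 reads c0=1 → after 1×micro: -1; S2 reads c2=2 → after 2×micro: 1 ⇒ (c0=2, c1=-1, c2=1)
[Jacobi] macro 2: S0 reads c0=2 → after 1×micro: 0; S1 reads c0=2 → after 1×micro: -1; S2 reads c2=1 → after 2×micro: 4 ⇒ (c0=0, c1=-1, c2=4)
[Jacobi] macro 3: S0 reads c0=0 → after 1×micro: 0; S1 reads c0=0 → after 1×micro: 5; S2 reads c2=4 → after 2×micro: 4 ⇒ (c0=0, c1=5, c2=4)
[Jacobi] macro 4: S0 reads c0=0 → after 1×micro: 0; S1 reads c0=0 → after 1×micro: 5; S2 reads c2=4 → after 2×micro: 4 ⇒ (c0=0, c1=5, c2=4)
[Jacobi] macro 5: S0 reads c0=0 → after 1×micro: 0; S1 reads c0=0 → after 1×micro: 5; S2 reads c2=4 → after 2×micro: 4 ⇒ (c0=0, c1=5, c2=4)
[Jacobi] macro 6: S0 reads c0=0 → after 1×micro: 0; S1 reads c0=0 → after 1×micro: 5; S2 reads c2=4 → after 2×micro: 4 ⇒ (c0=0, c1=5, c2=4)
[Gauss-Seidel] macro 1: S0 reads c0=1 → after 1×micro: 2; S1 reads c0=2 → after 1×micro: -1; S2 reads c2=2 → after 2×micro: 1 ⇒ (c0=2, c1=-1, c2=1)
[Gauss-Seidel] macro 2: S0 reads c0=2 → after 1×micro: 0; S1 reads c0=0 → after 1×micro: 5; S2 reads c2=1 → after 2×micro: 4 ⇒ (c0=0, c1=5, c2=4)
[Gauss-Seidel] macro 3: S0 reads c0=0 → after 1×micro: 0; S1 reads c0=0 → after 1×micro: 5; S2 reads c2=4 → after 2×micro: 4 ⇒ (c0=0, c1=5, c2=4)
[Gauss-Seidel] macro 4: S0 reads c0=0 → after 1×micro: 0; S1 reads c0=0 → after 1×micro: 5; S2 reads c2=4 → after 2×micro: 4 ⇒ (c0=0, c1=5, c2=4)
[Gauss-Seidel] macro 5: S0 reads c0=0 → after 1×micro: 0; S1 reads c0=0 → after 1×micro: 5; S2 reads c2=4 → after 2×micro: 4 ⇒ (c0=0, c1=5, c2=4)
[Gauss-Seidel] macro 6: S0 reads c0=0 → after 1×micro: 0; S1 reads c0=0 → after 1×micro: 5; S2 reads c2=4 → after 2×micro: 4 ⇒ (c0=0, c1=5, c2=4)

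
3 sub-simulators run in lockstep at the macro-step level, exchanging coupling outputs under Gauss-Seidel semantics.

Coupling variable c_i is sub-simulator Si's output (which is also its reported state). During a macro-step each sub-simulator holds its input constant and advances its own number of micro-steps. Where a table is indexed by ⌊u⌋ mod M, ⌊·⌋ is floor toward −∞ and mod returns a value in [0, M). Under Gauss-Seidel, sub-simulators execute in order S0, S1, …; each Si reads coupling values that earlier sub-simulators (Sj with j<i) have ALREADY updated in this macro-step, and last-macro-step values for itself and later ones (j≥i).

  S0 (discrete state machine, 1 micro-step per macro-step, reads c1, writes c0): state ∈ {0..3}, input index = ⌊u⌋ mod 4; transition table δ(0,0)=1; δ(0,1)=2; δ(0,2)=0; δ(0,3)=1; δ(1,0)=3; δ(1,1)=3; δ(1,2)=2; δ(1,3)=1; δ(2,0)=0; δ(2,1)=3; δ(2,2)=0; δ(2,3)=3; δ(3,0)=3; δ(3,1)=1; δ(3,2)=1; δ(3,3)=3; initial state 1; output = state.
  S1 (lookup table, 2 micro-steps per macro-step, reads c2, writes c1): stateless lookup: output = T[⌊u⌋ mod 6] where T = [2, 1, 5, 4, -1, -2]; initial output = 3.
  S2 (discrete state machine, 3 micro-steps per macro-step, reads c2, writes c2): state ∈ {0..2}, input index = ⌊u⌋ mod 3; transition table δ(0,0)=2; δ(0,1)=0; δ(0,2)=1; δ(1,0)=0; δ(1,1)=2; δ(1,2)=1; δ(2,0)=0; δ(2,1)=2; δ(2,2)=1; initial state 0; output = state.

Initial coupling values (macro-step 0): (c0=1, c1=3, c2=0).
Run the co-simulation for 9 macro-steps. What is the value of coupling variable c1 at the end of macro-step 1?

macro 1: S0 reads c1=3 → after 1×micro: 1; S1 reads c2=0 → after 2×micro: 2; S2 reads c2=0 → after 3×micro: 2 ⇒ (c0=1, c1=2, c2=2)
macro 2: S0 reads c1=2 → after 1×micro: 2; S1 reads c2=2 → after 2×micro: 5; S2 reads c2=2 → after 3×micro: 1 ⇒ (c0=2, c1=5, c2=1)
macro 3: S0 reads c1=5 → after 1×micro: 3; S1 reads c2=1 → after 2×micro: 1; S2 reads c2=1 → after 3×micro: 2 ⇒ (c0=3, c1=1, c2=2)
macro 4: S0 reads c1=1 → after 1×micro: 1; S1 reads c2=2 → after 2×micro: 5; S2 reads c2=2 → after 3×micro: 1 ⇒ (c0=1, c1=5, c2=1)
macro 5: S0 reads c1=5 → after 1×micro: 3; S1 reads c2=1 → after 2×micro: 1; S2 reads c2=1 → after 3×micro: 2 ⇒ (c0=3, c1=1, c2=2)
macro 6: S0 reads c1=1 → after 1×micro: 1; S1 reads c2=2 → after 2×micro: 5; S2 reads c2=2 → after 3×micro: 1 ⇒ (c0=1, c1=5, c2=1)
macro 7: S0 reads c1=5 → after 1×micro: 3; S1 reads c2=1 → after 2×micro: 1; S2 reads c2=1 → after 3×micro: 2 ⇒ (c0=3, c1=1, c2=2)
macro 8: S0 reads c1=1 → after 1×micro: 1; S1 reads c2=2 → after 2×micro: 5; S2 reads c2=2 → after 3×micro: 1 ⇒ (c0=1, c1=5, c2=1)
macro 9: S0 reads c1=5 → after 1×micro: 3; S1 reads c2=1 → after 2×micro: 1; S2 reads c2=1 → after 3×micro: 2 ⇒ (c0=3, c1=1, c2=2)

c1 at macro-step 1 = 2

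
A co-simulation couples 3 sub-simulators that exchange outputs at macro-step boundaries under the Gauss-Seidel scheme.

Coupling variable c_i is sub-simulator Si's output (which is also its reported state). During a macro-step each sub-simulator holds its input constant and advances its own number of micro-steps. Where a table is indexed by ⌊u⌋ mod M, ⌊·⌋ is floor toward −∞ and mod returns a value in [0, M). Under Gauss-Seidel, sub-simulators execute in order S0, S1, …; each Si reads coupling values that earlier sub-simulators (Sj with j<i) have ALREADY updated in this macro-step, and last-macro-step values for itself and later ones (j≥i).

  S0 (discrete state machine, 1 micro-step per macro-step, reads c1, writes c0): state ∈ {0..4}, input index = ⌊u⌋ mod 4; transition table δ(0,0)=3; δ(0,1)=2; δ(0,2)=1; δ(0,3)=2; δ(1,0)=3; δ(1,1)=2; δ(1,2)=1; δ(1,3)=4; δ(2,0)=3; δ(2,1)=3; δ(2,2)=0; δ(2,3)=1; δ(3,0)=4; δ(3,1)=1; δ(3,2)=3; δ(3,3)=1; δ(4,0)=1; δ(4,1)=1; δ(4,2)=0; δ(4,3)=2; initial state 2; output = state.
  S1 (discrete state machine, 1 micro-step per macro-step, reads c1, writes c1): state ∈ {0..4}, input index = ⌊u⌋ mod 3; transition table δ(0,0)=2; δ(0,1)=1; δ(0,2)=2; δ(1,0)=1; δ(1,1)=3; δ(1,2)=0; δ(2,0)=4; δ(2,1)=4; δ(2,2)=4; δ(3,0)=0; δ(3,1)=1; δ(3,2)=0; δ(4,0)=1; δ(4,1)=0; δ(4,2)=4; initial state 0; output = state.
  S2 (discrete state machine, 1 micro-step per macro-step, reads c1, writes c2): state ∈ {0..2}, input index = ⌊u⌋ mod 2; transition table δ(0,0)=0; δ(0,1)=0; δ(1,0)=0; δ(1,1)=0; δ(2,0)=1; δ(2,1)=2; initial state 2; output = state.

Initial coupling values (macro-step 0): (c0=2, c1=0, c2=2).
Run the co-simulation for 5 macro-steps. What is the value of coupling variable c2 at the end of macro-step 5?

macro 1: S0 reads c1=0 → after 1×micro: 3; S1 reads c1=0 → after 1×micro: 2; S2 reads c1=2 → after 1×micro: 1 ⇒ (c0=3, c1=2, c2=1)
macro 2: S0 reads c1=2 → after 1×micro: 3; S1 reads c1=2 → after 1×micro: 4; S2 reads c1=4 → after 1×micro: 0 ⇒ (c0=3, c1=4, c2=0)
macro 3: S0 reads c1=4 → after 1×micro: 4; S1 reads c1=4 → after 1×micro: 0; S2 reads c1=0 → after 1×micro: 0 ⇒ (c0=4, c1=0, c2=0)
macro 4: S0 reads c1=0 → after 1×micro: 1; S1 reads c1=0 → after 1×micro: 2; S2 reads c1=2 → after 1×micro: 0 ⇒ (c0=1, c1=2, c2=0)
macro 5: S0 reads c1=2 → after 1×micro: 1; S1 reads c1=2 → after 1×micro: 4; S2 reads c1=4 → after 1×micro: 0 ⇒ (c0=1, c1=4, c2=0)

c2 at macro-step 5 = 0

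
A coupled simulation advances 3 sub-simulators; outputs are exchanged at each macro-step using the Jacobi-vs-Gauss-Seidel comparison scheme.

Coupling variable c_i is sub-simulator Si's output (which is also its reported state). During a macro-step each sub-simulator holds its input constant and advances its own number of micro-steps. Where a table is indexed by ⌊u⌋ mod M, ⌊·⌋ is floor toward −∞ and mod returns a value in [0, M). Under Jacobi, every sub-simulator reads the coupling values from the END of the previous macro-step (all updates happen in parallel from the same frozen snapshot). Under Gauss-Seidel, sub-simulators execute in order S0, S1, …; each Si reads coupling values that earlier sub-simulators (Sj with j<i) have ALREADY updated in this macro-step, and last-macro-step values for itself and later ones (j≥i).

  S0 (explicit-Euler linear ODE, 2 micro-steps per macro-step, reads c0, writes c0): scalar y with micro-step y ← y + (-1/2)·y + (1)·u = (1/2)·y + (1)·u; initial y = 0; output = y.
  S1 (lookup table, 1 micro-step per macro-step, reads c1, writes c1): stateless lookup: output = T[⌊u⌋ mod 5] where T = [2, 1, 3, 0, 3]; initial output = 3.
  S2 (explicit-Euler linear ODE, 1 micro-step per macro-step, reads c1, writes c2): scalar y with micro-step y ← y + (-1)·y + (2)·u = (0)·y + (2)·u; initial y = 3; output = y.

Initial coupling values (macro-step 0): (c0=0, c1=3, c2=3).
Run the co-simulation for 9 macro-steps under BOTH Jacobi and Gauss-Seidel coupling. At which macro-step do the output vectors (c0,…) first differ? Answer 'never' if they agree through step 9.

[Jacobi] macro 1: S0 reads c0=0 → after 2×micro: 0; S1 reads c1=3 → after 1×micro: 0; S2 reads c1=3 → after 1×micro: 6 ⇒ (c0=0, c1=0, c2=6)
[Jacobi] macro 2: S0 reads c0=0 → after 2×micro: 0; S1 reads c1=0 → after 1×micro: 2; S2 reads c1=0 → after 1×micro: 0 ⇒ (c0=0, c1=2, c2=0)
[Jacobi] macro 3: S0 reads c0=0 → after 2×micro: 0; S1 reads c1=2 → after 1×micro: 3; S2 reads c1=2 → after 1×micro: 4 ⇒ (c0=0, c1=3, c2=4)
[Jacobi] macro 4: S0 reads c0=0 → after 2×micro: 0; S1 reads c1=3 → after 1×micro: 0; S2 reads c1=3 → after 1×micro: 6 ⇒ (c0=0, c1=0, c2=6)
[Jacobi] macro 5: S0 reads c0=0 → after 2×micro: 0; S1 reads c1=0 → after 1×micro: 2; S2 reads c1=0 → after 1×micro: 0 ⇒ (c0=0, c1=2, c2=0)
[Jacobi] macro 6: S0 reads c0=0 → after 2×micro: 0; S1 reads c1=2 → after 1×micro: 3; S2 reads c1=2 → after 1×micro: 4 ⇒ (c0=0, c1=3, c2=4)
[Jacobi] macro 7: S0 reads c0=0 → after 2×micro: 0; S1 reads c1=3 → after 1×micro: 0; S2 reads c1=3 → after 1×micro: 6 ⇒ (c0=0, c1=0, c2=6)
[Jacobi] macro 8: S0 reads c0=0 → after 2×micro: 0; S1 reads c1=0 → after 1×micro: 2; S2 reads c1=0 → after 1×micro: 0 ⇒ (c0=0, c1=2, c2=0)
[Jacobi] macro 9: S0 reads c0=0 → after 2×micro: 0; S1 reads c1=2 → after 1×micro: 3; S2 reads c1=2 → after 1×micro: 4 ⇒ (c0=0, c1=3, c2=4)
[Gauss-Seidel] macro 1: S0 reads c0=0 → after 2×micro: 0; S1 reads c1=3 → after 1×micro: 0; S2 reads c1=0 → after 1×micro: 0 ⇒ (c0=0, c1=0, c2=0)
[Gauss-Seidel] macro 2: S0 reads c0=0 → after 2×micro: 0; S1 reads c1=0 → after 1×micro: 2; S2 reads c1=2 → after 1×micro: 4 ⇒ (c0=0, c1=2, c2=4)
[Gauss-Seidel] macro 3: S0 reads c0=0 → after 2×micro: 0; S1 reads c1=2 → after 1×micro: 3; S2 reads c1=3 → after 1×micro: 6 ⇒ (c0=0, c1=3, c2=6)
[Gauss-Seidel] macro 4: S0 reads c0=0 → after 2×micro: 0; S1 reads c1=3 → after 1×micro: 0; S2 reads c1=0 → after 1×micro: 0 ⇒ (c0=0, c1=0, c2=0)
[Gauss-Seidel] macro 5: S0 reads c0=0 → after 2×micro: 0; S1 reads c1=0 → after 1×micro: 2; S2 reads c1=2 → after 1×micro: 4 ⇒ (c0=0, c1=2, c2=4)
[Gauss-Seidel] macro 6: S0 reads c0=0 → after 2×micro: 0; S1 reads c1=2 → after 1×micro: 3; S2 reads c1=3 → after 1×micro: 6 ⇒ (c0=0, c1=3, c2=6)
[Gauss-Seidel] macro 7: S0 reads c0=0 → after 2×micro: 0; S1 reads c1=3 → after 1×micro: 0; S2 reads c1=0 → after 1×micro: 0 ⇒ (c0=0, c1=0, c2=0)
[Gauss-Seidel] macro 8: S0 reads c0=0 → after 2×micro: 0; S1 reads c1=0 → after 1×micro: 2; S2 reads c1=2 → after 1×micro: 4 ⇒ (c0=0, c1=2, c2=4)
[Gauss-Seidel] macro 9: S0 reads c0=0 → after 2×micro: 0; S1 reads c1=2 → after 1×micro: 3; S2 reads c1=3 → after 1×micro: 6 ⇒ (c0=0, c1=3, c2=6)

first divergence at macro-step: 1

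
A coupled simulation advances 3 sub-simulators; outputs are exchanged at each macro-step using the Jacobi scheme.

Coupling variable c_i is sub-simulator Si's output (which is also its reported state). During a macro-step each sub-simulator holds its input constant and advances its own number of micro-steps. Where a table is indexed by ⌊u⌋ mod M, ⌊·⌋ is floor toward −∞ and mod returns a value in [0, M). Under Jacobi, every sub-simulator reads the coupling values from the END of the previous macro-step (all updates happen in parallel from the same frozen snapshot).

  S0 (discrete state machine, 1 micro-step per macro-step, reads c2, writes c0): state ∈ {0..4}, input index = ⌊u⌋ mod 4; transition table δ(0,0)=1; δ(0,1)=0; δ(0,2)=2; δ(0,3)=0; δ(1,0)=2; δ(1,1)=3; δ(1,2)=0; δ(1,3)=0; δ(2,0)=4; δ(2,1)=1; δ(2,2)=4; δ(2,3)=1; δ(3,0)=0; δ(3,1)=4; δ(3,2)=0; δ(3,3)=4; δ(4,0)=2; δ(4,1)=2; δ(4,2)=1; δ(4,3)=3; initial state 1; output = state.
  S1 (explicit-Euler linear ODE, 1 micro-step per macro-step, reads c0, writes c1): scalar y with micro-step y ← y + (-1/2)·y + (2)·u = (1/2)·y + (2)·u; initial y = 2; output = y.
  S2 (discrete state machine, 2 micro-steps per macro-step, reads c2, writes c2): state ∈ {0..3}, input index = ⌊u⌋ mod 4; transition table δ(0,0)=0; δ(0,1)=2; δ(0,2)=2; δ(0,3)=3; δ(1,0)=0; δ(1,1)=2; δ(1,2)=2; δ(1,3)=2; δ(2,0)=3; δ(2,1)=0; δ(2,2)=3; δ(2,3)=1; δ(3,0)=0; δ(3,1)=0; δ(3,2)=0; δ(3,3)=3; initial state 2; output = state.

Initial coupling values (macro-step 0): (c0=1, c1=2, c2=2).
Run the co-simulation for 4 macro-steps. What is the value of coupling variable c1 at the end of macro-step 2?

macro 1: S0 reads c2=2 → after 1×micro: 0; S1 reads c0=1 → after 1×micro: 3; S2 reads c2=2 → after 2×micro: 0 ⇒ (c0=0, c1=3, c2=0)
macro 2: S0 reads c2=0 → after 1×micro: 1; S1 reads c0=0 → after 1×micro: 3/2; S2 reads c2=0 → after 2×micro: 0 ⇒ (c0=1, c1=3/2, c2=0)
macro 3: S0 reads c2=0 → after 1×micro: 2; S1 reads c0=1 → after 1×micro: 11/4; S2 reads c2=0 → after 2×micro: 0 ⇒ (c0=2, c1=11/4, c2=0)
macro 4: S0 reads c2=0 → after 1×micro: 4; S1 reads c0=2 → after 1×micro: 43/8; S2 reads c2=0 → after 2×micro: 0 ⇒ (c0=4, c1=43/8, c2=0)

c1 at macro-step 2 = 3/2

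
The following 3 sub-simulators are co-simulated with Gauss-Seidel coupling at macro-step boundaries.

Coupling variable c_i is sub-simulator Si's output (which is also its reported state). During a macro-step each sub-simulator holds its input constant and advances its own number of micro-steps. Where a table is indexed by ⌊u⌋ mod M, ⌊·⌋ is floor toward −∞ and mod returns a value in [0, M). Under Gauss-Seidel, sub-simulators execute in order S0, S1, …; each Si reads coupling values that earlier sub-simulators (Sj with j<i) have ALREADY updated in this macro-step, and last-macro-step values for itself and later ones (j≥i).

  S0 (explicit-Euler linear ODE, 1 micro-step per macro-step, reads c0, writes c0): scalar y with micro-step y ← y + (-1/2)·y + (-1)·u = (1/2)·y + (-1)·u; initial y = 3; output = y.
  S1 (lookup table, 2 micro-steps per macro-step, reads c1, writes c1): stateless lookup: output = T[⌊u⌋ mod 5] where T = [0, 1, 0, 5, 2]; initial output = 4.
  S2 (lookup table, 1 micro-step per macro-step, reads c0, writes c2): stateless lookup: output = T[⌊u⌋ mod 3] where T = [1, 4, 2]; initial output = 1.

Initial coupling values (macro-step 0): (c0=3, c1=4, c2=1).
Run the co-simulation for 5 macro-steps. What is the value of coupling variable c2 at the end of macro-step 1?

c2 at macro-step 1 = 4

macro 1: S0 reads c0=3 → after 1×micro: -3/2; S1 reads c1=4 → after 2×micro: 2; S2 reads c0=-3/2 → after 1×micro: 4 ⇒ (c0=-3/2, c1=2, c2=4)
macro 2: S0 reads c0=-3/2 → after 1×micro: 3/4; S1 reads c1=2 → after 2×micro: 0; S2 reads c0=3/4 → after 1×micro: 1 ⇒ (c0=3/4, c1=0, c2=1)
macro 3: S0 reads c0=3/4 → after 1×micro: -3/8; S1 reads c1=0 → after 2×micro: 0; S2 reads c0=-3/8 → after 1×micro: 2 ⇒ (c0=-3/8, c1=0, c2=2)
macro 4: S0 reads c0=-3/8 → after 1×micro: 3/16; S1 reads c1=0 → after 2×micro: 0; S2 reads c0=3/16 → after 1×micro: 1 ⇒ (c0=3/16, c1=0, c2=1)
macro 5: S0 reads c0=3/16 → after 1×micro: -3/32; S1 reads c1=0 → after 2×micro: 0; S2 reads c0=-3/32 → after 1×micro: 2 ⇒ (c0=-3/32, c1=0, c2=2)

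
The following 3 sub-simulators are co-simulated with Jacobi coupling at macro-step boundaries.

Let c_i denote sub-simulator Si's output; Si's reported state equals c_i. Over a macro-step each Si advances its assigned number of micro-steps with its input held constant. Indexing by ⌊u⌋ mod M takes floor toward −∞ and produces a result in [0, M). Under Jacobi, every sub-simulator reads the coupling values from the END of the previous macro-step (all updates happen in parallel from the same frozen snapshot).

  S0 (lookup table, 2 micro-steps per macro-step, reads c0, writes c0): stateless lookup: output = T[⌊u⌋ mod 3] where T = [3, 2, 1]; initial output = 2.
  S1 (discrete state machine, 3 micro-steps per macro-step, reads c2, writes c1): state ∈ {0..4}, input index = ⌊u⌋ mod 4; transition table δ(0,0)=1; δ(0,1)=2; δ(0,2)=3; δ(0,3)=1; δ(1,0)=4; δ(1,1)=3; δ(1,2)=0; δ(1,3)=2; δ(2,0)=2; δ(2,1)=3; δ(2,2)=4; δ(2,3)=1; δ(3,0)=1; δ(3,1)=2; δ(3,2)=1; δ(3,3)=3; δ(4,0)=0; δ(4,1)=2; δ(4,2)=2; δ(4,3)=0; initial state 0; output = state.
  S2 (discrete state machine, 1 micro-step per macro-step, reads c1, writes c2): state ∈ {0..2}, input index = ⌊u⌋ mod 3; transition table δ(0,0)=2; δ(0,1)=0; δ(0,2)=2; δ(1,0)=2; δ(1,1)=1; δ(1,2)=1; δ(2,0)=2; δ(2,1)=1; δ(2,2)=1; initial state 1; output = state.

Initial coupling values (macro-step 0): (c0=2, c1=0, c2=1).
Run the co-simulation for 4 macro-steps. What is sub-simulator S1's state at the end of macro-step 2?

S1 state at macro-step 2 = 4

macro 1: S0 reads c0=2 → after 2×micro: 1; S1 reads c2=1 → after 3×micro: 2; S2 reads c1=0 → after 1×micro: 2 ⇒ (c0=1, c1=2, c2=2)
macro 2: S0 reads c0=1 → after 2×micro: 2; S1 reads c2=2 → after 3×micro: 4; S2 reads c1=2 → after 1×micro: 1 ⇒ (c0=2, c1=4, c2=1)
macro 3: S0 reads c0=2 → after 2×micro: 1; S1 reads c2=1 → after 3×micro: 2; S2 reads c1=4 → after 1×micro: 1 ⇒ (c0=1, c1=2, c2=1)
macro 4: S0 reads c0=1 → after 2×micro: 2; S1 reads c2=1 → after 3×micro: 3; S2 reads c1=2 → after 1×micro: 1 ⇒ (c0=2, c1=3, c2=1)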